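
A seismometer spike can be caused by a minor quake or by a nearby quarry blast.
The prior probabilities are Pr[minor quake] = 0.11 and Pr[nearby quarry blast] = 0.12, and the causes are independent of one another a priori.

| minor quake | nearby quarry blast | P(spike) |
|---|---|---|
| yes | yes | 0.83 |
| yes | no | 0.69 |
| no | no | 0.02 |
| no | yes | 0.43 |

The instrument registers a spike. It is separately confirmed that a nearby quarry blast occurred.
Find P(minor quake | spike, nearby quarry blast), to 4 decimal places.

For the numerator, keep only minor quake=true terms: 0.83·0.11 = 0.091300
Normalizer over all consistent configurations: 0.43·0.89 + 0.83·0.11 = 0.474000
Posterior = 0.091300 / 0.474000 ≈ 0.1926

P(minor quake | spike, nearby quarry blast) ≈ 0.1926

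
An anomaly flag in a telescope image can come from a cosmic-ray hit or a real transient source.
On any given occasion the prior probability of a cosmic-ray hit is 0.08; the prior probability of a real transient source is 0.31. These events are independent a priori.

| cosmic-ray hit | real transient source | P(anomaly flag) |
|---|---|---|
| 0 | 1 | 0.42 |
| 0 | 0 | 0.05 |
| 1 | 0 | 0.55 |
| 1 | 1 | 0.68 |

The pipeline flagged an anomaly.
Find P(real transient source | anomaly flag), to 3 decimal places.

P(anomaly flag) = 0.05*0.92*0.69 + 0.42*0.92*0.31 + 0.55*0.08*0.69 + 0.68*0.08*0.31 = 0.031740 + 0.119784 + 0.030360 + 0.016864 = 0.198748
Of this, 0.136648 comes from 0.119784 + 0.016864 (the real transient source=true cases).
Hence the posterior is 0.136648/0.198748 ≈ 0.688.

P(real transient source | anomaly flag) ≈ 0.688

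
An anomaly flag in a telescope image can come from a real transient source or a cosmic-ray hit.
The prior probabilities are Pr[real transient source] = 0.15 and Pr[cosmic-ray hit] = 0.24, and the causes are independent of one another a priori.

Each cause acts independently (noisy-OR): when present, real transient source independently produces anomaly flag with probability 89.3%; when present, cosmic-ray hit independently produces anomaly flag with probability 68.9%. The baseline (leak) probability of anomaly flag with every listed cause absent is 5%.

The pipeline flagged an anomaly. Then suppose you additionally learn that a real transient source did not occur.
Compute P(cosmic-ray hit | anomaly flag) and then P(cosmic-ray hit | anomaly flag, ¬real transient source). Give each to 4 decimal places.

P(cosmic-ray hit | anomaly flag) ≈ 0.5700; P(cosmic-ray hit | anomaly flag, ¬real transient source) ≈ 0.8165

Under noisy-OR, P(anomaly flag | causes) = 1 − (1−0.05)·∏(1−qᵢ) over the active causes.
P(anomaly flag) = 0.05×0.85×0.76 + 0.70455×0.85×0.24 + 0.89835×0.15×0.76 + 0.968387×0.15×0.24 = 0.032300 + 0.143728 + 0.102412 + 0.034862 = 0.313302
The cosmic-ray hit-present share is 0.143728 + 0.034862 = 0.178590.
Hence the posterior is 0.178590/0.313302 ≈ 0.5700.

Now condition on the additional information:
P(anomaly flag | ¬real transient source) = 0.05·0.76 + 0.70455·0.24 = 0.038000 + 0.169092 = 0.207092
Of this, 0.169092 comes from 0.70455·0.24 (the cosmic-ray hit=true cases).
So P(cosmic-ray hit | anomaly flag, ¬real transient source) = 0.169092/0.207092 ≈ 0.8165.
With real transient source excluded, cosmic-ray hit must carry more of the explanatory weight for the anomaly flag.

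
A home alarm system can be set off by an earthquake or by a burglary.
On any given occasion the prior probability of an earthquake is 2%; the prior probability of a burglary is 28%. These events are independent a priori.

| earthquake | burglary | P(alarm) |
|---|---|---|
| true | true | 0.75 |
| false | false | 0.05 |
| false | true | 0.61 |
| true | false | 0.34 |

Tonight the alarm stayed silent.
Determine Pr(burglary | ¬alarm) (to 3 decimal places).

Pr(burglary | ¬alarm) ≈ 0.138

For the numerator, keep only burglary=true terms: 0.107016 + 0.001400 = 0.108416
Normalizer over all consistent configurations: 0.95×0.98×0.72 + 0.39×0.98×0.28 + 0.66×0.02×0.72 + 0.25×0.02×0.28 = 0.788240
Posterior = 0.108416 / 0.788240 ≈ 0.138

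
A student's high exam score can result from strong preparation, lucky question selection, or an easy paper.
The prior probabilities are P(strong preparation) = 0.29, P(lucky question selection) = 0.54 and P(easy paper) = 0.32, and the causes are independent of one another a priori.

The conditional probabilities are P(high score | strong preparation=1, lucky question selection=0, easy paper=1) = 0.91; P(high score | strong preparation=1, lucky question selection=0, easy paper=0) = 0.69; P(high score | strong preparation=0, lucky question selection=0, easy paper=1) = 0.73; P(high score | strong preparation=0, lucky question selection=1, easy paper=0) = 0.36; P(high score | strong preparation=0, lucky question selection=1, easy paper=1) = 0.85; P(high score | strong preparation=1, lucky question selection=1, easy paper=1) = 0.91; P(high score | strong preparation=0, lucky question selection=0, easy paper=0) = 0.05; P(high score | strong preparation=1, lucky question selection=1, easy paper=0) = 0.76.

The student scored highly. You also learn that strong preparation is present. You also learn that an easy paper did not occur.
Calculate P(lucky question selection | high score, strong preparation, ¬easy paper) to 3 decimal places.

P(lucky question selection | high score, strong preparation, ¬easy paper) ≈ 0.564

Numerator (weight on configurations with lucky question selection): 0.76*0.54 = 0.410400
The normalizing constant is 0.69*0.46 + 0.76*0.54 = 0.727800
P(lucky question selection | high score, strong preparation, ¬easy paper) = 0.410400/0.727800 ≈ 0.564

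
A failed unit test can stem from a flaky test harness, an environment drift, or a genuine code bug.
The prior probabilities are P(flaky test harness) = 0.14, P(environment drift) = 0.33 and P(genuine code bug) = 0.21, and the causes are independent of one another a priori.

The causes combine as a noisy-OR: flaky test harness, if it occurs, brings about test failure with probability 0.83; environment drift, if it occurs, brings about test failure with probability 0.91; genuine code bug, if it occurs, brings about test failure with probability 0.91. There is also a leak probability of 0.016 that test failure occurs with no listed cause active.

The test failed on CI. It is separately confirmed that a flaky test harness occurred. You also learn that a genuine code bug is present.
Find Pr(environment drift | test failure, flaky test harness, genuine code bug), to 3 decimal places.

Under noisy-OR, P(test failure | causes) = 1 − (1−0.016)·∏(1−qᵢ) over the active causes.
P(test failure | flaky test harness, genuine code bug) = 0.984945·0.67 + 0.998645·0.33 = 0.659913 + 0.329553 = 0.989466
Of this, 0.329553 comes from 0.998645·0.33 (the environment drift=true cases).
Hence the posterior is 0.329553/0.989466 ≈ 0.333.

Pr(environment drift | test failure, flaky test harness, genuine code bug) ≈ 0.333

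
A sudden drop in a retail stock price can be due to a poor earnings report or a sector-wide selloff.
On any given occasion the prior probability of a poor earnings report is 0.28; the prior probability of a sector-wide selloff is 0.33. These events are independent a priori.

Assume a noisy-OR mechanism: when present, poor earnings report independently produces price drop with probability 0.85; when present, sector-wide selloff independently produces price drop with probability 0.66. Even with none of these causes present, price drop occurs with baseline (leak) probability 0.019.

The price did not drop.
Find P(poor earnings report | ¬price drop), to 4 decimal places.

P(poor earnings report | ¬price drop) ≈ 0.0551

Under noisy-OR, P(price drop | causes) = 1 − (1−0.019)·∏(1−qᵢ) over the active causes.
P(¬price drop) = 0.981·0.72·0.67 + 0.33354·0.72·0.33 + 0.14715·0.28·0.67 + 0.050031·0.28·0.33 = 0.473234 + 0.079249 + 0.027605 + 0.004623 = 0.584711
The poor earnings report-present share is 0.027605 + 0.004623 = 0.032228.
So P(poor earnings report | ¬price drop) = 0.032228/0.584711 ≈ 0.0551.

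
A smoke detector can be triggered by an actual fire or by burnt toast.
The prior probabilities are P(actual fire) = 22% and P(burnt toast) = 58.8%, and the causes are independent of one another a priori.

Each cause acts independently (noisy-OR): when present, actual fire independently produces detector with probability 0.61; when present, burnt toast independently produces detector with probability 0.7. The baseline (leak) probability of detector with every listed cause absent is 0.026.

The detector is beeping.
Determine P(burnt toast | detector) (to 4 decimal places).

Under noisy-OR, P(detector | causes) = 1 − (1−0.026)·∏(1−qᵢ) over the active causes.
For the numerator, keep only burnt toast=true terms: 0.324625 + 0.114618 = 0.439243
Normalizer over all consistent configurations: 0.026×0.78×0.412 + 0.7078×0.78×0.588 + 0.62014×0.22×0.412 + 0.886042×0.22×0.588 = 0.503807
P(burnt toast | detector) = 0.439243/0.503807 ≈ 0.8718

P(burnt toast | detector) ≈ 0.8718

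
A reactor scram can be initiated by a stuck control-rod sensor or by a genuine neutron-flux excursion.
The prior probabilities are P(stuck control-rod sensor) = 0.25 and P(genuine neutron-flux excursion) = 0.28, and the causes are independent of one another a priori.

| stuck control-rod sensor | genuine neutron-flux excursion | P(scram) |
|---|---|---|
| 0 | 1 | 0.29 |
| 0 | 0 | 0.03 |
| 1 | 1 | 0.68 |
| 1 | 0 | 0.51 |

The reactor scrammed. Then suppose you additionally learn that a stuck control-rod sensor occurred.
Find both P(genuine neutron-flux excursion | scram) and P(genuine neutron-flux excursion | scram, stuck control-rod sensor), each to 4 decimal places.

P(scram) = 0.03·0.75·0.72 + 0.29·0.75·0.28 + 0.51·0.25·0.72 + 0.68·0.25·0.28 = 0.016200 + 0.060900 + 0.091800 + 0.047600 = 0.216500
Restricting to configurations with genuine neutron-flux excursion present: 0.060900 + 0.047600 = 0.108500.
P(genuine neutron-flux excursion | scram) = 0.108500 / 0.216500 ≈ 0.5012

With the extra evidence:
P(scram | stuck control-rod sensor) = 0.51×0.72 + 0.68×0.28 = 0.367200 + 0.190400 = 0.557600
Of this, 0.190400 comes from 0.68×0.28 (the genuine neutron-flux excursion=true cases).
So P(genuine neutron-flux excursion | scram, stuck control-rod sensor) = 0.190400/0.557600 ≈ 0.3415.

P(genuine neutron-flux excursion | scram) ≈ 0.5012; P(genuine neutron-flux excursion | scram, stuck control-rod sensor) ≈ 0.3415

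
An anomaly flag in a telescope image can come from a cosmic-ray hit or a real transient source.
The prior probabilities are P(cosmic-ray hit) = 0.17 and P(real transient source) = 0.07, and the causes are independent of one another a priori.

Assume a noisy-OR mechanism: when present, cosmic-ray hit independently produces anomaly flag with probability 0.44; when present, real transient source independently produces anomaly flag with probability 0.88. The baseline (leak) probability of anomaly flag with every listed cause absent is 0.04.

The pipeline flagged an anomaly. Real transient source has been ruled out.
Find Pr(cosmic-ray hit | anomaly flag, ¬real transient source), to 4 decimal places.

Under noisy-OR, P(anomaly flag | causes) = 1 − (1−0.04)·∏(1−qᵢ) over the active causes.
By total probability over both values of cosmic-ray hit:
  P(anomaly flag | ¬real transient source) = 0.04×0.83 + 0.4624×0.17
        = 0.033200 + 0.078608 = 0.111808
The terms with cosmic-ray hit present sum to 0.078608, so
  P(cosmic-ray hit | anomaly flag, ¬real transient source) = 0.078608 / 0.111808 ≈ 0.7031

Pr(cosmic-ray hit | anomaly flag, ¬real transient source) ≈ 0.7031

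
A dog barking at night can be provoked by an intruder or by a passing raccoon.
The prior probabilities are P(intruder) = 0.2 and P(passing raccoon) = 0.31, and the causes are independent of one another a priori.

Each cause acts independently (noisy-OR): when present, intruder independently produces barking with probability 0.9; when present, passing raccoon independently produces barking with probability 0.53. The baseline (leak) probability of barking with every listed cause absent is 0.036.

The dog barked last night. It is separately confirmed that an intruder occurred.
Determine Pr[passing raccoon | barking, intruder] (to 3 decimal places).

Under noisy-OR, P(barking | causes) = 1 − (1−0.036)·∏(1−qᵢ) over the active causes.
For the numerator, keep only passing raccoon=true terms: 0.954692*0.31 = 0.295955
The normalizing constant is 0.9036*0.69 + 0.954692*0.31 = 0.919439
Posterior = 0.295955 / 0.919439 ≈ 0.322

Pr[passing raccoon | barking, intruder] ≈ 0.322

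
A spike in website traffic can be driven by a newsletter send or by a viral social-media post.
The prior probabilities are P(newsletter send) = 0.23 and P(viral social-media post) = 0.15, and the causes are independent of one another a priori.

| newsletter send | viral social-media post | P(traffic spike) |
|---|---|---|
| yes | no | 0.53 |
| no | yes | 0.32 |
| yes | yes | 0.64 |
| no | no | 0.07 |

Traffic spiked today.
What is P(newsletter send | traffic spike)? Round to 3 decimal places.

Numerator (weight on configurations with newsletter send): 0.103615 + 0.022080 = 0.125695
Denominator P(traffic spike): 0.07·0.77·0.85 + 0.32·0.77·0.15 + 0.53·0.23·0.85 + 0.64·0.23·0.15 = 0.208470
Posterior = 0.125695 / 0.208470 ≈ 0.603

P(newsletter send | traffic spike) ≈ 0.603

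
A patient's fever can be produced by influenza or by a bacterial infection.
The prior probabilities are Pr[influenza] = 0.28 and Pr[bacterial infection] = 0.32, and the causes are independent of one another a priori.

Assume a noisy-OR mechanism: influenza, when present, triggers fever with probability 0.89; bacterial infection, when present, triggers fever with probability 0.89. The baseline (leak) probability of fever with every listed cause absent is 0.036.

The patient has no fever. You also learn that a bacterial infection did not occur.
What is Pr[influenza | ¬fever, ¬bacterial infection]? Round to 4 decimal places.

Pr[influenza | ¬fever, ¬bacterial infection] ≈ 0.0410

Under noisy-OR, P(fever | causes) = 1 − (1−0.036)·∏(1−qᵢ) over the active causes.
P(¬fever | ¬bacterial infection) = 0.964·0.72 + 0.10604·0.28 = 0.694080 + 0.029691 = 0.723771
The influenza-present share is 0.10604·0.28 = 0.029691.
Hence the posterior is 0.029691/0.723771 ≈ 0.0410.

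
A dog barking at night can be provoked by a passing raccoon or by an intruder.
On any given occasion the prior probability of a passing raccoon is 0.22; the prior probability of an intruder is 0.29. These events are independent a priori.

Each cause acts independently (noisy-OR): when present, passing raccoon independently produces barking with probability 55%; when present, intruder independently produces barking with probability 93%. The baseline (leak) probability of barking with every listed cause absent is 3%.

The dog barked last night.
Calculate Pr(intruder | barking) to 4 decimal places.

Under noisy-OR, P(barking | causes) = 1 − (1−0.03)·∏(1−qᵢ) over the active causes.
Sum P(barking|·) weighted by the priors over the 4 (passing raccoon, intruder) configurations:
  P(barking) = 0.03*0.78*0.71 + 0.9321*0.78*0.29 + 0.5635*0.22*0.71 + 0.969445*0.22*0.29
        = 0.016614 + 0.210841 + 0.088019 + 0.061851 = 0.377325
Configurations with intruder contribute 0.272692, so
  P(intruder | barking) = 0.272692 / 0.377325 ≈ 0.7227

Pr(intruder | barking) ≈ 0.7227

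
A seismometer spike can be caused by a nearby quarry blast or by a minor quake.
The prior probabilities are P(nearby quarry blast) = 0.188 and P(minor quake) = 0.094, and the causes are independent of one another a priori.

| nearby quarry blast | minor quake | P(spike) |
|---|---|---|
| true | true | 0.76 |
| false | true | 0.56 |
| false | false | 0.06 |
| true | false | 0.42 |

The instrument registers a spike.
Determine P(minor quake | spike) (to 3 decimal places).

P(minor quake | spike) ≈ 0.327

P(spike) = 0.06·0.812·0.906 + 0.56·0.812·0.094 + 0.42·0.188·0.906 + 0.76·0.188·0.094 = 0.044140 + 0.042744 + 0.071538 + 0.013431 = 0.171853
The minor quake-present share is 0.042744 + 0.013431 = 0.056175.
P(minor quake | spike) = 0.056175 / 0.171853 ≈ 0.327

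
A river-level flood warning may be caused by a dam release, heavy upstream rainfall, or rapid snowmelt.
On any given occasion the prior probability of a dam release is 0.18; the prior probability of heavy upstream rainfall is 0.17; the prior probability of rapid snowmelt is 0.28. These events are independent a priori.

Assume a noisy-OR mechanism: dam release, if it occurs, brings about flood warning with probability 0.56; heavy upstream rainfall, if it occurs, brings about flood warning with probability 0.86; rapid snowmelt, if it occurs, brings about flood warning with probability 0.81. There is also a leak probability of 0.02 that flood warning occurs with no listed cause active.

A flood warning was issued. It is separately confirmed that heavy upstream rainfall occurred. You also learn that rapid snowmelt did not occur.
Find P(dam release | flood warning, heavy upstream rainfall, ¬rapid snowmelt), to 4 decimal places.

P(dam release | flood warning, heavy upstream rainfall, ¬rapid snowmelt) ≈ 0.1929

Under noisy-OR, P(flood warning | causes) = 1 − (1−0.02)·∏(1−qᵢ) over the active causes.
Numerator (weight on configurations with dam release): 0.939632·0.18 = 0.169134
Denominator P(flood warning | heavy upstream rainfall, ¬rapid snowmelt): 0.8628·0.82 + 0.939632·0.18 = 0.876630
Posterior = 0.169134 / 0.876630 ≈ 0.1929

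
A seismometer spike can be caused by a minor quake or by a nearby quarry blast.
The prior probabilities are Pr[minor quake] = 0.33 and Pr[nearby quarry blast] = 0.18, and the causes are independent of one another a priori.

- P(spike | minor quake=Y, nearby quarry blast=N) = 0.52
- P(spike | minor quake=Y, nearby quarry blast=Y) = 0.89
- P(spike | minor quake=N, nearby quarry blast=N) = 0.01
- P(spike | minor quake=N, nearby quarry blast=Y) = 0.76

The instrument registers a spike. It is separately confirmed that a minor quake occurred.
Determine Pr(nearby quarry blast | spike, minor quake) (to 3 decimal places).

Pr(nearby quarry blast | spike, minor quake) ≈ 0.273

P(spike | minor quake) = 0.52*0.82 + 0.89*0.18 = 0.426400 + 0.160200 = 0.586600
Restricting to configurations with nearby quarry blast present: 0.89*0.18 = 0.160200.
Hence the posterior is 0.160200/0.586600 ≈ 0.273.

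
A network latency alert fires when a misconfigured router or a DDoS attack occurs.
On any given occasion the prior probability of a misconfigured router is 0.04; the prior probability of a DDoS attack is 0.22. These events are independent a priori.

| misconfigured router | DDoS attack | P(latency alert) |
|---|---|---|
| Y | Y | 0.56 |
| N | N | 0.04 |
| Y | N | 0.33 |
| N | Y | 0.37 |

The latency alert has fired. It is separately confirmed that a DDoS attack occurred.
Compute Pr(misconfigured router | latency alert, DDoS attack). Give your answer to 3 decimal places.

Pr(misconfigured router | latency alert, DDoS attack) ≈ 0.059

Numerator (weight on configurations with misconfigured router): 0.56*0.04 = 0.022400
Denominator P(latency alert | DDoS attack): 0.37*0.96 + 0.56*0.04 = 0.377600
Posterior = 0.022400 / 0.377600 ≈ 0.059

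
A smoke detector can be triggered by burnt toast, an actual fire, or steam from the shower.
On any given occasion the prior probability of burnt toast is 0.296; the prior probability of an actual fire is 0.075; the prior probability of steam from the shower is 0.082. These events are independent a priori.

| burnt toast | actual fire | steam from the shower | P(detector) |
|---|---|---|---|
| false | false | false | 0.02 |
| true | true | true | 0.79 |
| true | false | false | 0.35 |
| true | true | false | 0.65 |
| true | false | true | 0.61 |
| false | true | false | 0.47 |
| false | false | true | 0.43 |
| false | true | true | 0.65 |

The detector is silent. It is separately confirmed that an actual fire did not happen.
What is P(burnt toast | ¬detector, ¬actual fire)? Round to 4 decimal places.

Weight on burnt toast=true, given the evidence: 0.176623 + 0.009466 = 0.186089
Denominator P(¬detector | ¬actual fire): 0.98*0.704*0.918 + 0.57*0.704*0.082 + 0.65*0.296*0.918 + 0.39*0.296*0.082 = 0.852341
P(burnt toast | ¬detector, ¬actual fire) = 0.186089/0.852341 ≈ 0.2183

P(burnt toast | ¬detector, ¬actual fire) ≈ 0.2183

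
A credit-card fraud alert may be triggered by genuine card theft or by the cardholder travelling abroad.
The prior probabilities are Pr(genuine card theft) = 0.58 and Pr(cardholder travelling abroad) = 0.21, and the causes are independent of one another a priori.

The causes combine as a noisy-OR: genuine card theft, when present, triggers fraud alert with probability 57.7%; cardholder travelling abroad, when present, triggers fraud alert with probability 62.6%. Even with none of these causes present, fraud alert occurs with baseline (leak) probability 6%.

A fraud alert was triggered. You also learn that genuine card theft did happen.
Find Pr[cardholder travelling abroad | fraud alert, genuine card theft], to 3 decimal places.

Under noisy-OR, P(fraud alert | causes) = 1 − (1−0.06)·∏(1−qᵢ) over the active causes.
For the numerator, keep only cardholder travelling abroad=true terms: 0.85129*0.21 = 0.178771
Denominator P(fraud alert | genuine card theft): 0.60238*0.79 + 0.85129*0.21 = 0.654651
P(cardholder travelling abroad | fraud alert, genuine card theft) = 0.178771/0.654651 ≈ 0.273

Pr[cardholder travelling abroad | fraud alert, genuine card theft] ≈ 0.273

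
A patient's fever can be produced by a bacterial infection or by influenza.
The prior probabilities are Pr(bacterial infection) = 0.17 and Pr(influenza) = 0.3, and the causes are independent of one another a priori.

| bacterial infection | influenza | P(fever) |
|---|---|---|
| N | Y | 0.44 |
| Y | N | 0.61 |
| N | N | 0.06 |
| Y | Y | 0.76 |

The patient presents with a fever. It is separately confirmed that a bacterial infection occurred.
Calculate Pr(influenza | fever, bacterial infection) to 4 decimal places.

P(fever | bacterial infection) = 0.61×0.7 + 0.76×0.3 = 0.427000 + 0.228000 = 0.655000
Restricting to configurations with influenza present: 0.76×0.3 = 0.228000.
P(influenza | fever, bacterial infection) = 0.228000 / 0.655000 ≈ 0.3481

Pr(influenza | fever, bacterial infection) ≈ 0.3481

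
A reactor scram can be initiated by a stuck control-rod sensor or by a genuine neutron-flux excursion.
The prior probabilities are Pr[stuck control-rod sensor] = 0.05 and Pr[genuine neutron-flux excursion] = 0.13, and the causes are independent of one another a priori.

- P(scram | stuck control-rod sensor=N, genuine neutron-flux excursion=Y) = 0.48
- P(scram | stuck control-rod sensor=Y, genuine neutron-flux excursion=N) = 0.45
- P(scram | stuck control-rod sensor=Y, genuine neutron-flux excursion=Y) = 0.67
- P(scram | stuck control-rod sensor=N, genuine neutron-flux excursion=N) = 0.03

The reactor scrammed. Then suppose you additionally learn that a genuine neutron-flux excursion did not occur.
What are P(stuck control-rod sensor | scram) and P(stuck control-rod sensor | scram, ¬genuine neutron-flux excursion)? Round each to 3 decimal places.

P(stuck control-rod sensor | scram) ≈ 0.222; P(stuck control-rod sensor | scram, ¬genuine neutron-flux excursion) ≈ 0.441

For the numerator, keep only stuck control-rod sensor=true terms: 0.019575 + 0.004355 = 0.023930
Normalizer over all consistent configurations: 0.03·0.95·0.87 + 0.48·0.95·0.13 + 0.45·0.05·0.87 + 0.67·0.05·0.13 = 0.108005
Posterior = 0.023930 / 0.108005 ≈ 0.222

Now condition on the additional information:
Numerator (weight on configurations with stuck control-rod sensor): 0.45·0.05 = 0.022500
The normalizing constant is 0.03·0.95 + 0.45·0.05 = 0.051000
Posterior = 0.022500 / 0.051000 ≈ 0.441
Ruling out genuine neutron-flux excursion raises the posterior on stuck control-rod sensor — the flip side of explaining away.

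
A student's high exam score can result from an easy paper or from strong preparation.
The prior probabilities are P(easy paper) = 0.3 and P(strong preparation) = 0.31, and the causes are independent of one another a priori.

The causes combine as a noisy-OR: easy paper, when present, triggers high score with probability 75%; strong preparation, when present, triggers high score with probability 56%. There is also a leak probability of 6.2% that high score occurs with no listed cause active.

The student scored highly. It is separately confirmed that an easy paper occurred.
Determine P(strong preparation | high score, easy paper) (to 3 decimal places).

Under noisy-OR, P(high score | causes) = 1 − (1−0.062)·∏(1−qᵢ) over the active causes.
Weight on strong preparation=true, given the evidence: 0.89682·0.31 = 0.278014
Normalizer over all consistent configurations: 0.7655·0.69 + 0.89682·0.31 = 0.806209
P(strong preparation | high score, easy paper) = 0.278014/0.806209 ≈ 0.345

P(strong preparation | high score, easy paper) ≈ 0.345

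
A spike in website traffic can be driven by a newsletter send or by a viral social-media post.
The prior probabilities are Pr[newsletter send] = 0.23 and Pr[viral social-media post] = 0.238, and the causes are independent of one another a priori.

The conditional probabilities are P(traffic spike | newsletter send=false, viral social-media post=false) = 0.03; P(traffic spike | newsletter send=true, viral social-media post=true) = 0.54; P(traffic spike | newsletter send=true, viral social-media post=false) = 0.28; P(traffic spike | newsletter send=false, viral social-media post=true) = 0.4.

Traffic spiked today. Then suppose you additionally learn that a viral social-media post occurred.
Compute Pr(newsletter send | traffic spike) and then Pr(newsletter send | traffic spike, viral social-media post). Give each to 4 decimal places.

Pr(newsletter send | traffic spike) ≈ 0.4638; Pr(newsletter send | traffic spike, viral social-media post) ≈ 0.2874

Numerator (weight on configurations with newsletter send): 0.049073 + 0.029560 = 0.078633
Normalizer over all consistent configurations: 0.03·0.77·0.762 + 0.4·0.77·0.238 + 0.28·0.23·0.762 + 0.54·0.23·0.238 = 0.169539
P(newsletter send | traffic spike) = 0.078633/0.169539 ≈ 0.4638

Now condition on the additional information:
Enumerate both values of newsletter send and weight by the priors:
  P(traffic spike | viral social-media post) = 0.4×0.77 + 0.54×0.23
        = 0.308000 + 0.124200 = 0.432200
The terms with newsletter send present sum to 0.124200, so
  P(newsletter send | traffic spike, viral social-media post) = 0.124200 / 0.432200 ≈ 0.2874
— viral social-media post explains away the evidence for newsletter send.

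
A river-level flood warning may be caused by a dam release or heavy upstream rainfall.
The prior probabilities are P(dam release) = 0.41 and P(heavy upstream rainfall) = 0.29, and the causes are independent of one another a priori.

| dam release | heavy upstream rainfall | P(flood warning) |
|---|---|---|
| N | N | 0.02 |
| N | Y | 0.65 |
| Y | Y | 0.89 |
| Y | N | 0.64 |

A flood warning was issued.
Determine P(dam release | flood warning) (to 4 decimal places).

Sum P(flood warning|·) weighted by the priors over the 4 (dam release, heavy upstream rainfall) configurations:
  P(flood warning) = 0.02*0.59*0.71 + 0.65*0.59*0.29 + 0.64*0.41*0.71 + 0.89*0.41*0.29
        = 0.008378 + 0.111215 + 0.186304 + 0.105821 = 0.411718
Keeping only the dam release-present terms gives 0.292125, so
  P(dam release | flood warning) = 0.292125 / 0.411718 ≈ 0.7095

P(dam release | flood warning) ≈ 0.7095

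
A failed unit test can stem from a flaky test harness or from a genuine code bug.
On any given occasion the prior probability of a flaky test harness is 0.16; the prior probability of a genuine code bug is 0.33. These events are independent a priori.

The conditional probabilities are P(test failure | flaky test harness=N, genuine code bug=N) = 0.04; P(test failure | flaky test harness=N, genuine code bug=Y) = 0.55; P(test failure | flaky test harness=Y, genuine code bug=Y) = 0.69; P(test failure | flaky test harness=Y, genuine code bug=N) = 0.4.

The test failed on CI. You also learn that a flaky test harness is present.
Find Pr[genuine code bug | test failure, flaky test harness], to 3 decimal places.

Pr[genuine code bug | test failure, flaky test harness] ≈ 0.459

Enumerate both values of genuine code bug and weight by the priors:
  P(test failure | flaky test harness) = 0.4×0.67 + 0.69×0.33
        = 0.268000 + 0.227700 = 0.495700
The terms with genuine code bug present sum to 0.227700, so
  P(genuine code bug | test failure, flaky test harness) = 0.227700 / 0.495700 ≈ 0.459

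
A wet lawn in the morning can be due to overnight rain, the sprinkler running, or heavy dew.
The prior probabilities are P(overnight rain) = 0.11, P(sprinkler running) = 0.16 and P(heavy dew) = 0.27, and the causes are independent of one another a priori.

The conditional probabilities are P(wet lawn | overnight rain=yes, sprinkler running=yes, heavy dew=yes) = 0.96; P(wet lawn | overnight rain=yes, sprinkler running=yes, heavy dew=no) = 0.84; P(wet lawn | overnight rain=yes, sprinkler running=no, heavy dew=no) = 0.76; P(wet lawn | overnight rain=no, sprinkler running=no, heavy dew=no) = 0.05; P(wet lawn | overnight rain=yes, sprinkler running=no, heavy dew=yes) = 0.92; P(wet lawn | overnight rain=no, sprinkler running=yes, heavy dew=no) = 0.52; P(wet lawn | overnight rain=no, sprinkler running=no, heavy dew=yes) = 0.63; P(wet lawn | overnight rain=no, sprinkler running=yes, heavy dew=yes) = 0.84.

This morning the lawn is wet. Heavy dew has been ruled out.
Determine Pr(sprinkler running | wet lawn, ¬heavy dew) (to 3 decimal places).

Pr(sprinkler running | wet lawn, ¬heavy dew) ≈ 0.452

P(wet lawn | ¬heavy dew) = 0.05×0.89×0.84 + 0.52×0.89×0.16 + 0.76×0.11×0.84 + 0.84×0.11×0.16 = 0.037380 + 0.074048 + 0.070224 + 0.014784 = 0.196436
The sprinkler running-present share is 0.074048 + 0.014784 = 0.088832.
So P(sprinkler running | wet lawn, ¬heavy dew) = 0.088832/0.196436 ≈ 0.452.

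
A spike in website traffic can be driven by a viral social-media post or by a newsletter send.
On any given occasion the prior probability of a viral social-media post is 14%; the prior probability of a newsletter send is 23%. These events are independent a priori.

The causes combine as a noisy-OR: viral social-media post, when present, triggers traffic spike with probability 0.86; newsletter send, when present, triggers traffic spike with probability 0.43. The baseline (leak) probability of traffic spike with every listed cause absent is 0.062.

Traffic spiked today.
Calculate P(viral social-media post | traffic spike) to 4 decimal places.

P(viral social-media post | traffic spike) ≈ 0.4812

Under noisy-OR, P(traffic spike | causes) = 1 − (1−0.062)·∏(1−qᵢ) over the active causes.
P(traffic spike) = 0.062*0.86*0.77 + 0.46534*0.86*0.23 + 0.86868*0.14*0.77 + 0.925148*0.14*0.23 = 0.041056 + 0.092044 + 0.093644 + 0.029790 = 0.256534
The viral social-media post-present share is 0.093644 + 0.029790 = 0.123434.
Hence the posterior is 0.123434/0.256534 ≈ 0.4812.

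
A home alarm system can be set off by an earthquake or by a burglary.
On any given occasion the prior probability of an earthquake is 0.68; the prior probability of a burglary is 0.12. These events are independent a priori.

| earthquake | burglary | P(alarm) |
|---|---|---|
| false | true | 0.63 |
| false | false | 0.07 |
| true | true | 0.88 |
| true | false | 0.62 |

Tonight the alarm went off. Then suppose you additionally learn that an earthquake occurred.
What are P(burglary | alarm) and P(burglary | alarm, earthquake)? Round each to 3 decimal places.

For the numerator, keep only burglary=true terms: 0.024192 + 0.071808 = 0.096000
The normalizing constant is 0.07×0.32×0.88 + 0.63×0.32×0.12 + 0.62×0.68×0.88 + 0.88×0.68×0.12 = 0.486720
P(burglary | alarm) = 0.096000/0.486720 ≈ 0.197

Now also conditioning on earthquake=true:
P(alarm | earthquake) = 0.62*0.88 + 0.88*0.12 = 0.545600 + 0.105600 = 0.651200
The burglary-present share is 0.88*0.12 = 0.105600.
P(burglary | alarm, earthquake) = 0.105600 / 0.651200 ≈ 0.162
Conditioning on earthquake lowers the posterior on burglary: the classic explaining-away effect in a common-effect structure.

P(burglary | alarm) ≈ 0.197; P(burglary | alarm, earthquake) ≈ 0.162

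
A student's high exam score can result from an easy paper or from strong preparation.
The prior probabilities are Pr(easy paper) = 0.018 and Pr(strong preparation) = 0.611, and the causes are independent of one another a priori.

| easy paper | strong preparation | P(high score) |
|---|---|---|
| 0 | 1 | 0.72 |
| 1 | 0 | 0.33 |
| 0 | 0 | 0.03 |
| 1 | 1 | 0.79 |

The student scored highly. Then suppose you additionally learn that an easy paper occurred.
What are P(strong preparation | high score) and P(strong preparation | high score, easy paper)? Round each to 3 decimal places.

P(strong preparation | high score) ≈ 0.970; P(strong preparation | high score, easy paper) ≈ 0.790

P(high score) = 0.03*0.982*0.389 + 0.72*0.982*0.611 + 0.33*0.018*0.389 + 0.79*0.018*0.611 = 0.011460 + 0.432001 + 0.002311 + 0.008688 = 0.454460
Of this, 0.440689 comes from 0.432001 + 0.008688 (the strong preparation=true cases).
Hence the posterior is 0.440689/0.454460 ≈ 0.970.

Now also conditioning on easy paper=true:
For the numerator, keep only strong preparation=true terms: 0.79·0.611 = 0.482690
The normalizing constant is 0.33·0.389 + 0.79·0.611 = 0.611060
P(strong preparation | high score, easy paper) = 0.482690/0.611060 ≈ 0.790
Conditioning on easy paper lowers the posterior on strong preparation: the classic explaining-away effect in a common-effect structure.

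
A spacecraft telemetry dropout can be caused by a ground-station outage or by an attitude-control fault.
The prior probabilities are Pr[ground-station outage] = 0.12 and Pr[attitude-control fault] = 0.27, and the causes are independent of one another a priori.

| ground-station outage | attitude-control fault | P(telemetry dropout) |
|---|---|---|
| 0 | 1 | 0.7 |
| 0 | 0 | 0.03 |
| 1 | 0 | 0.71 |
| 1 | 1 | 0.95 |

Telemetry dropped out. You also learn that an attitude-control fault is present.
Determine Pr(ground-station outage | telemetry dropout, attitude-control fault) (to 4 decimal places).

Sum P(telemetry dropout|·) weighted by the priors over both values of ground-station outage:
  P(telemetry dropout | attitude-control fault) = 0.7·0.88 + 0.95·0.12
        = 0.616000 + 0.114000 = 0.730000
Configurations with ground-station outage contribute 0.114000, so
  P(ground-station outage | telemetry dropout, attitude-control fault) = 0.114000 / 0.730000 ≈ 0.1562

Pr(ground-station outage | telemetry dropout, attitude-control fault) ≈ 0.1562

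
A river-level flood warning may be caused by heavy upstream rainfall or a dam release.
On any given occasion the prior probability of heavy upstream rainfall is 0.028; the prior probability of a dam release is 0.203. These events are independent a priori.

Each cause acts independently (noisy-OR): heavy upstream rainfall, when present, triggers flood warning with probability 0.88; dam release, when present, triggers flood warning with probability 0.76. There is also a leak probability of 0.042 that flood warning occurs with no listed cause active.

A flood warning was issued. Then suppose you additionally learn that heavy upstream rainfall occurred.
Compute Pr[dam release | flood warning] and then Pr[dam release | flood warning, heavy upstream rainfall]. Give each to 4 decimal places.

Pr[dam release | flood warning] ≈ 0.7507; Pr[dam release | flood warning, heavy upstream rainfall] ≈ 0.2187

Under noisy-OR, P(flood warning | causes) = 1 − (1−0.042)·∏(1−qᵢ) over the active causes.
By total probability over the 4 (heavy upstream rainfall, dam release) configurations:
  P(flood warning) = 0.042*0.972*0.797 + 0.77008*0.972*0.203 + 0.88504*0.028*0.797 + 0.97241*0.028*0.203
        = 0.032537 + 0.151949 + 0.019751 + 0.005527 = 0.209764
Configurations with dam release contribute 0.157476, so
  P(dam release | flood warning) = 0.157476 / 0.209764 ≈ 0.7507

Now also conditioning on heavy upstream rainfall=true:
P(flood warning | heavy upstream rainfall) = 0.88504×0.797 + 0.97241×0.203 = 0.705377 + 0.197399 = 0.902776
Of this, 0.197399 comes from 0.97241×0.203 (the dam release=true cases).
Hence the posterior is 0.197399/0.902776 ≈ 0.2187.
— heavy upstream rainfall explains away the evidence for dam release.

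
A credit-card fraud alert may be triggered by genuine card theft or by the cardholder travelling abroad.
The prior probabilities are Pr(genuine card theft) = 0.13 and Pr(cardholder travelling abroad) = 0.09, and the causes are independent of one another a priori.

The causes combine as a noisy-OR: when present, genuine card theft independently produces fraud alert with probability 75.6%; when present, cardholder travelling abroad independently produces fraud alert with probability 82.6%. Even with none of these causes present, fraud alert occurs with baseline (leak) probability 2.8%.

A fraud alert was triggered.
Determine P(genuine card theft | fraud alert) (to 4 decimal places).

Under noisy-OR, P(fraud alert | causes) = 1 − (1−0.028)·∏(1−qᵢ) over the active causes.
Sum P(fraud alert|·) weighted by the priors over the 4 (genuine card theft, cardholder travelling abroad) configurations:
  P(fraud alert) = 0.028·0.87·0.91 + 0.830872·0.87·0.09 + 0.762832·0.13·0.91 + 0.958733·0.13·0.09
        = 0.022168 + 0.065057 + 0.090243 + 0.011217 = 0.188685
The terms with genuine card theft present sum to 0.101460, so
  P(genuine card theft | fraud alert) = 0.101460 / 0.188685 ≈ 0.5377

P(genuine card theft | fraud alert) ≈ 0.5377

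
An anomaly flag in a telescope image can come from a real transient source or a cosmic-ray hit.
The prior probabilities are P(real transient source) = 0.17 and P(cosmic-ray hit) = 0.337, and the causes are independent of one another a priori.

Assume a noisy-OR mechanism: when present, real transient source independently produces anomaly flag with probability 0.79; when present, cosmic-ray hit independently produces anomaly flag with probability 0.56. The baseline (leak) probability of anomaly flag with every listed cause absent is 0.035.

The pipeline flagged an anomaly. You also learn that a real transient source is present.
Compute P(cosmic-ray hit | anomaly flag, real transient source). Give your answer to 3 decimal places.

P(cosmic-ray hit | anomaly flag, real transient source) ≈ 0.367

Under noisy-OR, P(anomaly flag | causes) = 1 − (1−0.035)·∏(1−qᵢ) over the active causes.
Weight on cosmic-ray hit=true, given the evidence: 0.910834×0.337 = 0.306951
Normalizer over all consistent configurations: 0.79735×0.663 + 0.910834×0.337 = 0.835594
P(cosmic-ray hit | anomaly flag, real transient source) = 0.306951/0.835594 ≈ 0.367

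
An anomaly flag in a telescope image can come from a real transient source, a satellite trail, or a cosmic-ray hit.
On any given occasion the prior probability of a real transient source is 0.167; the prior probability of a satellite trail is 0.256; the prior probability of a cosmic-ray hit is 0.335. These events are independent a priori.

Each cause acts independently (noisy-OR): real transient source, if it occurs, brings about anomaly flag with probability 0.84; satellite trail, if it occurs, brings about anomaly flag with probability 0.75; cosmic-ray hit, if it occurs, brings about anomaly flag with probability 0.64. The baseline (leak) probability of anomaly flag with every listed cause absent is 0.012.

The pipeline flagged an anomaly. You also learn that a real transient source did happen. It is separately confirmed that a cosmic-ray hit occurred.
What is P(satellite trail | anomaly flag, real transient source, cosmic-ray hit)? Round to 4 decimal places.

P(satellite trail | anomaly flag, real transient source, cosmic-ray hit) ≈ 0.2645

Under noisy-OR, P(anomaly flag | causes) = 1 − (1−0.012)·∏(1−qᵢ) over the active causes.
P(anomaly flag | real transient source, cosmic-ray hit) = 0.943091·0.744 + 0.985773·0.256 = 0.701660 + 0.252358 = 0.954018
Restricting to configurations with satellite trail present: 0.985773·0.256 = 0.252358.
Hence the posterior is 0.252358/0.954018 ≈ 0.2645.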